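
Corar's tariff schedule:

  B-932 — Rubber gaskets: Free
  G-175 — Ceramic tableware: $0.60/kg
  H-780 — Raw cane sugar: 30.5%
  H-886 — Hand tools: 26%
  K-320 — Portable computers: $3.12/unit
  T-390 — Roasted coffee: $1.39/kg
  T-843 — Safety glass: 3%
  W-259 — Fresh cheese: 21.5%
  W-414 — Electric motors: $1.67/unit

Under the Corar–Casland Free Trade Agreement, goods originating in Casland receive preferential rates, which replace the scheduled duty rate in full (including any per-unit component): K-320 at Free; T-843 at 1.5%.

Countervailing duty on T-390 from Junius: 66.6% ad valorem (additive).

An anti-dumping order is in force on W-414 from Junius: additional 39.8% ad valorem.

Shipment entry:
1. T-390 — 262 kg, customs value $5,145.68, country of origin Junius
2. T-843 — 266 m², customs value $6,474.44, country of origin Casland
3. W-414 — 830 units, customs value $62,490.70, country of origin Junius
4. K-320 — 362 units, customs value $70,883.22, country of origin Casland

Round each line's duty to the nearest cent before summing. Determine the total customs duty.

Line 1 (T-390, Junius, 262 kg, $5,145.68):
Base rate for T-390 is $1.39/kg.
Additional duty on T-390 from Junius: +66.6% ad valorem. Applied ad valorem rate = 66.6%.
Duty = $5,145.68 × 66.6% + 262 × $1.39 = $3,791.20.
Line 2 (T-843, Casland, 266 m², $6,474.44):
Base rate for T-843 is 3%.
Origin Casland qualifies under the Corar–Casland agreement and T-843 is covered: preferential rate 1.5% applies instead.
Duty = $6,474.44 × 1.5% = $97.12.
Line 3 (W-414, Junius, 830 units, $62,490.70):
Base rate for W-414 is $1.67/unit.
Additional duty on W-414 from Junius: +39.8% ad valorem. Applied ad valorem rate = 39.8%.
Duty = $62,490.70 × 39.8% + 830 × $1.67 = $26,257.40.
Line 4 (K-320, Casland, 362 units, $70,883.22):
Base rate for K-320 is $3.12/unit.
Origin Casland qualifies under the Corar–Casland agreement and K-320 is covered: preferential rate Free applies instead.
Duty = $70,883.22 × 0% = $0.00.
Total = $3,791.20 + $97.12 + $26,257.40 + $0.00 = $30,145.72.

$30,145.72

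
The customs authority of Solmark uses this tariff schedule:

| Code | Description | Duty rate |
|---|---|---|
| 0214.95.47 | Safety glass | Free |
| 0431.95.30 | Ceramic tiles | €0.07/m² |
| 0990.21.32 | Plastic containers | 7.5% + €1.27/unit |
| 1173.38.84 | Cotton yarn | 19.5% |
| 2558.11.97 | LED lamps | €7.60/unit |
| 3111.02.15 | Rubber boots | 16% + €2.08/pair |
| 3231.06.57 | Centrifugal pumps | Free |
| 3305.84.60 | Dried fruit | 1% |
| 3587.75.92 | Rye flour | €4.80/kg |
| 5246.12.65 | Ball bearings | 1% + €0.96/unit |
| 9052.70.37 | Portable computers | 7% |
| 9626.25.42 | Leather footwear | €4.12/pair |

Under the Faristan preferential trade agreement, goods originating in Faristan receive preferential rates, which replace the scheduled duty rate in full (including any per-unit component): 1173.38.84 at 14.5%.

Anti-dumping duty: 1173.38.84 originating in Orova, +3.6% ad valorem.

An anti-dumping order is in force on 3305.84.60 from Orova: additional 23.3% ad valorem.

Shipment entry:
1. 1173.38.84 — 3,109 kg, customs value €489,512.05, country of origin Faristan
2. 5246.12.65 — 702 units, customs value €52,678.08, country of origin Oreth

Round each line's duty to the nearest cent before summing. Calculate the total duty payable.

Line 1 (1173.38.84, Faristan, 3,109 kg, €489,512.05):
Base rate for 1173.38.84 is 19.5%.
Origin Faristan qualifies under the Solmark–Faristan agreement and 1173.38.84 is covered: preferential rate 14.5% applies instead.
The additional-duty order on 1173.38.84 targets Orova, not Faristan; it does not apply.
Duty = €489,512.05 × 14.5% = €70,979.25.
Line 2 (5246.12.65, Oreth, 702 units, €52,678.08):
Base rate for 5246.12.65 is 1% + €0.96/unit.
Duty = €52,678.08 × 1% + 702 × €0.96 = €1,200.70.
Total = €70,979.25 + €1,200.70 = €72,179.95.

€72,179.95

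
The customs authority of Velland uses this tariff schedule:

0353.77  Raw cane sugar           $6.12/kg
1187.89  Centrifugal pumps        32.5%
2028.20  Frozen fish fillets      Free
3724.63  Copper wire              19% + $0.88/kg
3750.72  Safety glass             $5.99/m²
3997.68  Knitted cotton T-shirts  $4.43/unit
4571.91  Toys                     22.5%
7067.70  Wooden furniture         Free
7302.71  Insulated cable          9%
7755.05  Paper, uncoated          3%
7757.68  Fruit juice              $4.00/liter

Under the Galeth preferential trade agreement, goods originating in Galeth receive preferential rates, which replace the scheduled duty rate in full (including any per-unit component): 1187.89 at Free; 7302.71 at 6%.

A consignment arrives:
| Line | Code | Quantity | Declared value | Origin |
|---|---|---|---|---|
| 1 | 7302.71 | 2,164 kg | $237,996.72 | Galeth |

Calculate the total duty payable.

Line 1 (7302.71, Galeth, 2,164 kg, $237,996.72):
Base rate for 7302.71 is 9%.
Origin Galeth qualifies under the Velland–Galeth agreement and 7302.71 is covered: preferential rate 6% applies instead.
Duty = $237,996.72 × 6% = $14,279.80.

$14,279.80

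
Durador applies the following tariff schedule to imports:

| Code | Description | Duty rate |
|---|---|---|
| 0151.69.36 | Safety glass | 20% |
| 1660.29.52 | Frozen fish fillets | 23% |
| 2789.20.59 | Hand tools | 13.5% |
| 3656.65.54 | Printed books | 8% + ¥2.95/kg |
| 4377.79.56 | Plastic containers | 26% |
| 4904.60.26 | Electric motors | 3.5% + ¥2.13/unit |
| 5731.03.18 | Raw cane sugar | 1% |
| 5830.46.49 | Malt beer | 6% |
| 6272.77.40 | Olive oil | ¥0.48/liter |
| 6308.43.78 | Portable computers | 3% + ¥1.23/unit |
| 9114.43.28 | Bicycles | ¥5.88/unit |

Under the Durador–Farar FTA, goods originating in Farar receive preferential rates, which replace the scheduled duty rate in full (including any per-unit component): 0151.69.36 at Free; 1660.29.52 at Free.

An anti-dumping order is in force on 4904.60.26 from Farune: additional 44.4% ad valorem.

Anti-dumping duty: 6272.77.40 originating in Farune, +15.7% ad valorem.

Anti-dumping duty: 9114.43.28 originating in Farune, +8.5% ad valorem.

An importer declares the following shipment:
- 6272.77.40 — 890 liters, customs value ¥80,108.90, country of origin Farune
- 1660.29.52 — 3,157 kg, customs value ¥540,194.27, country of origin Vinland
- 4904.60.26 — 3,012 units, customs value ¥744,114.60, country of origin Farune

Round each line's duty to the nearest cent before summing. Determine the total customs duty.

¥500,095.43

Line 1 (6272.77.40, Farune, 890 liters, ¥80,108.90):
Base rate for 6272.77.40 is ¥0.48/liter.
Additional duty on 6272.77.40 from Farune: +15.7% ad valorem. Applied ad valorem rate = 15.7%.
Duty = ¥80,108.90 × 15.7% + 890 × ¥0.48 = ¥13,004.30.
Line 2 (1660.29.52, Vinland, 3,157 kg, ¥540,194.27):
Base rate for 1660.29.52 is 23%.
1660.29.52 has an FTA preferential rate, but origin Vinland is not Farar; base rate stands.
Duty = ¥540,194.27 × 23% = ¥124,244.68.
Line 3 (4904.60.26, Farune, 3,012 units, ¥744,114.60):
Base rate for 4904.60.26 is 3.5% + ¥2.13/unit.
Additional duty on 4904.60.26 from Farune: +44.4%. Applied ad valorem rate: 3.5% + 44.4% = 47.9%.
Duty = ¥744,114.60 × 47.9% + 3,012 × ¥2.13 = ¥362,846.45.
Total = ¥13,004.30 + ¥124,244.68 + ¥362,846.45 = ¥500,095.43.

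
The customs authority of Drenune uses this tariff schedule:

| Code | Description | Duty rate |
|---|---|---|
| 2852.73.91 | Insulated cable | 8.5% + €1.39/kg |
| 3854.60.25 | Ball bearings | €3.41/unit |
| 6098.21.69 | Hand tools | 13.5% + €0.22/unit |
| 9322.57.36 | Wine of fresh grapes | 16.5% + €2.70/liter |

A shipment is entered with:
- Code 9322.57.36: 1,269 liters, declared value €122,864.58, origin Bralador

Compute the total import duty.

€23,698.96

Line 1 (9322.57.36, Bralador, 1,269 liters, €122,864.58):
Base rate for 9322.57.36 is 16.5% + €2.70/liter.
Duty = €122,864.58 × 16.5% + 1,269 × €2.70 = €23,698.96.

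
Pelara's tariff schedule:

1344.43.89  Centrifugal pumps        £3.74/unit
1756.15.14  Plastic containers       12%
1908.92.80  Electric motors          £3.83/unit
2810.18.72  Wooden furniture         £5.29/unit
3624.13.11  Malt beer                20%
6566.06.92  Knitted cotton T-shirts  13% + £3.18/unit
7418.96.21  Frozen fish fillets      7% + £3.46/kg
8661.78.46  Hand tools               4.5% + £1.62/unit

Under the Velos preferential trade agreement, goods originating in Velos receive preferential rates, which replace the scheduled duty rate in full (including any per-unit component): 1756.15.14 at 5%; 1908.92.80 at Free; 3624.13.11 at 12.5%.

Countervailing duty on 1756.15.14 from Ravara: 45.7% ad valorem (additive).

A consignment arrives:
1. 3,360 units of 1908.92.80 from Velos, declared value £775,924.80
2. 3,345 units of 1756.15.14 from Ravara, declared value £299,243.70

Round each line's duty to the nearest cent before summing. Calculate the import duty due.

£172,663.61

Line 1 (1908.92.80, Velos, 3,360 units, £775,924.80):
Base rate for 1908.92.80 is £3.83/unit.
Origin Velos qualifies under the Pelara–Velos agreement and 1908.92.80 is covered: preferential rate Free applies instead.
Duty = £775,924.80 × 0% = £0.00.
Line 2 (1756.15.14, Ravara, 3,345 units, £299,243.70):
Base rate for 1756.15.14 is 12%.
1756.15.14 has an FTA preferential rate, but origin Ravara is not Velos; base rate stands.
Additional duty on 1756.15.14 from Ravara: +45.7%. Applied ad valorem rate: 12% + 45.7% = 57.7%.
Duty = £299,243.70 × 57.7% = £172,663.61.
Total = £0.00 + £172,663.61 = £172,663.61.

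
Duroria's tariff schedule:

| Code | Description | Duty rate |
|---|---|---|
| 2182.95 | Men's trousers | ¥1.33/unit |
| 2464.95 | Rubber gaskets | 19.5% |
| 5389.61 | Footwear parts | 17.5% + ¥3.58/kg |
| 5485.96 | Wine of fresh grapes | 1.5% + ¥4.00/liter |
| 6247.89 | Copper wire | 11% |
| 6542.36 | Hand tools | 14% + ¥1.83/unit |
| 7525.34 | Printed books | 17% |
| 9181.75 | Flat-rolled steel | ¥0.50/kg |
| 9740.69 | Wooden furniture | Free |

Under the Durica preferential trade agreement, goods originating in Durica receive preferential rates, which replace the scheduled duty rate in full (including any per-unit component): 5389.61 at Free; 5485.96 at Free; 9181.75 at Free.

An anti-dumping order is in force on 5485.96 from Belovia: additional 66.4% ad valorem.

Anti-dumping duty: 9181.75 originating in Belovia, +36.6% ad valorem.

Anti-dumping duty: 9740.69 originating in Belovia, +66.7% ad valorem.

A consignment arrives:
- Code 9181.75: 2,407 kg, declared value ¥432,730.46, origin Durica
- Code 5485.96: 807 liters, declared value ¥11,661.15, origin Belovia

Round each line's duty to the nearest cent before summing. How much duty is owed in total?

¥11,145.92

Line 1 (9181.75, Durica, 2,407 kg, ¥432,730.46):
Base rate for 9181.75 is ¥0.50/kg.
Origin Durica qualifies under the Duroria–Durica agreement and 9181.75 is covered: preferential rate Free applies instead.
The additional-duty order on 9181.75 targets Belovia, not Durica; it does not apply.
Duty = ¥432,730.46 × 0% = ¥0.00.
Line 2 (5485.96, Belovia, 807 liters, ¥11,661.15):
Base rate for 5485.96 is 1.5% + ¥4.00/liter.
5485.96 has an FTA preferential rate, but origin Belovia is not Durica; base rate stands.
Additional duty on 5485.96 from Belovia: +66.4%. Applied ad valorem rate: 1.5% + 66.4% = 67.9%.
Duty = ¥11,661.15 × 67.9% + 807 × ¥4.00 = ¥11,145.92.
Total = ¥0.00 + ¥11,145.92 = ¥11,145.92.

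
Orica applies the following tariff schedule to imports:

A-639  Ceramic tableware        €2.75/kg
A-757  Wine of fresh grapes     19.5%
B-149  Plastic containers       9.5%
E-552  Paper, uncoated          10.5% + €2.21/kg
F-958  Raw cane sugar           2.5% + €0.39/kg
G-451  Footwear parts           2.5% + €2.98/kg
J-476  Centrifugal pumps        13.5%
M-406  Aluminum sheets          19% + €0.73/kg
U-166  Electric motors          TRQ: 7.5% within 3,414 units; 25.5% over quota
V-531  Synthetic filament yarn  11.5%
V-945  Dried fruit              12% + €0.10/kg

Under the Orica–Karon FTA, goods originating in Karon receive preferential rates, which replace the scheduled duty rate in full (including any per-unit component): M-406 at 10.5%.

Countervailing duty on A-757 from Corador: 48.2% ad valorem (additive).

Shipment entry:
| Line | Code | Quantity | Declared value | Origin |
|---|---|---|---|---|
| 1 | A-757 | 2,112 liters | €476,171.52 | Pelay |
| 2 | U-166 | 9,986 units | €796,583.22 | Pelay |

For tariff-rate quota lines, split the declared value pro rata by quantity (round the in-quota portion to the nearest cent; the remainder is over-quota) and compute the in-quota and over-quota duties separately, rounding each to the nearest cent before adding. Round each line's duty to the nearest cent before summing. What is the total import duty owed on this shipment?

€246,961.91

Line 1 (A-757, Pelay, 2,112 liters, €476,171.52):
Base rate for A-757 is 19.5%.
The additional-duty order on A-757 targets Corador, not Pelay; it does not apply.
Duty = €476,171.52 × 19.5% = €92,853.45.
Line 2 (U-166, Pelay, 9,986 units, €796,583.22):
Code U-166 is under a tariff-rate quota (threshold 3,414 units). In-quota: 3,414 units at 7.5%; over-quota: 6,572 units at 25.5%.
Pro-rata value split: in-quota = €796,583.22 × 3,414/9,986 = €272,334.78; over-quota = €796,583.22 − €272,334.78 = €524,248.44.
In-quota duty = €272,334.78 × 7.5% = €20,425.11. Over-quota duty = €524,248.44 × 25.5% = €133,683.35.
Line duty = €20,425.11 + €133,683.35 = €154,108.46.
Total = €92,853.45 + €154,108.46 = €246,961.91.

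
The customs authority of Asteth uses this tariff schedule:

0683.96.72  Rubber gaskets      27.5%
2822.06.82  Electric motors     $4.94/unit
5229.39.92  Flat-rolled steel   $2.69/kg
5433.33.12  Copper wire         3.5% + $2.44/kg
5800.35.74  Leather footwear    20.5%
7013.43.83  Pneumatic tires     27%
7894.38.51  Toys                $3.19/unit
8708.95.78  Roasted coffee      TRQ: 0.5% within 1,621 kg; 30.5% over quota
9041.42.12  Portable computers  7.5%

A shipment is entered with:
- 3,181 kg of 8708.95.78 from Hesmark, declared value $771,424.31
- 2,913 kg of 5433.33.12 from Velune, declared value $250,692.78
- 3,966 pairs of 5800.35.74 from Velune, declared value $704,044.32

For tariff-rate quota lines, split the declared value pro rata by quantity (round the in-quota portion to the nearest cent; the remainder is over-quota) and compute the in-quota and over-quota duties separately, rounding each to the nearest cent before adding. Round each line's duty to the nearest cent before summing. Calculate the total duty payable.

$277,562.86

Line 1 (8708.95.78, Hesmark, 3,181 kg, $771,424.31):
Code 8708.95.78 is under a tariff-rate quota (threshold 1,621 kg). In-quota: 1,621 kg at 0.5%; over-quota: 1,560 kg at 30.5%.
Pro-rata value split: in-quota = $771,424.31 × 1,621/3,181 = $393,108.71; over-quota = $771,424.31 − $393,108.71 = $378,315.60.
In-quota duty = $393,108.71 × 0.5% = $1,965.54. Over-quota duty = $378,315.60 × 30.5% = $115,386.26.
Line duty = $1,965.54 + $115,386.26 = $117,351.80.
Line 2 (5433.33.12, Velune, 2,913 kg, $250,692.78):
Base rate for 5433.33.12 is 3.5% + $2.44/kg.
Duty = $250,692.78 × 3.5% + 2,913 × $2.44 = $15,881.97.
Line 3 (5800.35.74, Velune, 3,966 pairs, $704,044.32):
Base rate for 5800.35.74 is 20.5%.
Duty = $704,044.32 × 20.5% = $144,329.09.
Total = $117,351.80 + $15,881.97 + $144,329.09 = $277,562.86.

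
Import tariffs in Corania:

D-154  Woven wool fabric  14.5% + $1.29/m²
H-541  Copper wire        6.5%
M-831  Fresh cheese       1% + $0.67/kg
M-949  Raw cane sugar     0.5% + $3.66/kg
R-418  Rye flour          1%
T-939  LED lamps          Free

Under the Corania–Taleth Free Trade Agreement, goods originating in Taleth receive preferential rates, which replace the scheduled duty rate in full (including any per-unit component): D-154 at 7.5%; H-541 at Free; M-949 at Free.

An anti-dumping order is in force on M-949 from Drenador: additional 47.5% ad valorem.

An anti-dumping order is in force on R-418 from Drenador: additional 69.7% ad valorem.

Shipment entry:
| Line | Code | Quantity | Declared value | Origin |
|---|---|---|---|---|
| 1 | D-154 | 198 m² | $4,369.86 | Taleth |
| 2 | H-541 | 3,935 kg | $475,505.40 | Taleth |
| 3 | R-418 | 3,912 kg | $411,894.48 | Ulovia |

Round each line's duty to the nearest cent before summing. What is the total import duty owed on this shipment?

$4,446.68

Line 1 (D-154, Taleth, 198 m², $4,369.86):
Base rate for D-154 is 14.5% + $1.29/m².
Origin Taleth qualifies under the Corania–Taleth agreement and D-154 is covered: preferential rate 7.5% applies instead.
Duty = $4,369.86 × 7.5% = $327.74.
Line 2 (H-541, Taleth, 3,935 kg, $475,505.40):
Base rate for H-541 is 6.5%.
Origin Taleth qualifies under the Corania–Taleth agreement and H-541 is covered: preferential rate Free applies instead.
Duty = $475,505.40 × 0% = $0.00.
Line 3 (R-418, Ulovia, 3,912 kg, $411,894.48):
Base rate for R-418 is 1%.
The additional-duty order on R-418 targets Drenador, not Ulovia; it does not apply.
Duty = $411,894.48 × 1% = $4,118.94.
Total = $327.74 + $0.00 + $4,118.94 = $4,446.68.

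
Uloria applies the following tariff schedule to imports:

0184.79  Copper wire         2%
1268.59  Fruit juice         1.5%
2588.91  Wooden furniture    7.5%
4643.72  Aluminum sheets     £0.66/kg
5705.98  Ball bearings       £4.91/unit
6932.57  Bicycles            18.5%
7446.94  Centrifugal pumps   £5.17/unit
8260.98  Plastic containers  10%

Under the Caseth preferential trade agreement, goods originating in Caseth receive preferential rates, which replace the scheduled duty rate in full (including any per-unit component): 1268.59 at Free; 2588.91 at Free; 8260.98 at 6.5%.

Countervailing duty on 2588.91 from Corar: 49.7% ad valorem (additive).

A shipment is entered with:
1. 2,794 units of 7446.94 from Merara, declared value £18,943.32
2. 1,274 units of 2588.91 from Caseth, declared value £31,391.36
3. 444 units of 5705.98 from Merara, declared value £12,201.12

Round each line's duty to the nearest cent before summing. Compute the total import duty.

£16,625.02

Line 1 (7446.94, Merara, 2,794 units, £18,943.32):
Base rate for 7446.94 is £5.17/unit.
Duty = 2,794 × £5.17 = £14,444.98.
Line 2 (2588.91, Caseth, 1,274 units, £31,391.36):
Base rate for 2588.91 is 7.5%.
Origin Caseth qualifies under the Uloria–Caseth agreement and 2588.91 is covered: preferential rate Free applies instead.
The additional-duty order on 2588.91 targets Corar, not Caseth; it does not apply.
Duty = £31,391.36 × 0% = £0.00.
Line 3 (5705.98, Merara, 444 units, £12,201.12):
Base rate for 5705.98 is £4.91/unit.
Duty = 444 × £4.91 = £2,180.04.
Total = £14,444.98 + £0.00 + £2,180.04 = £16,625.02.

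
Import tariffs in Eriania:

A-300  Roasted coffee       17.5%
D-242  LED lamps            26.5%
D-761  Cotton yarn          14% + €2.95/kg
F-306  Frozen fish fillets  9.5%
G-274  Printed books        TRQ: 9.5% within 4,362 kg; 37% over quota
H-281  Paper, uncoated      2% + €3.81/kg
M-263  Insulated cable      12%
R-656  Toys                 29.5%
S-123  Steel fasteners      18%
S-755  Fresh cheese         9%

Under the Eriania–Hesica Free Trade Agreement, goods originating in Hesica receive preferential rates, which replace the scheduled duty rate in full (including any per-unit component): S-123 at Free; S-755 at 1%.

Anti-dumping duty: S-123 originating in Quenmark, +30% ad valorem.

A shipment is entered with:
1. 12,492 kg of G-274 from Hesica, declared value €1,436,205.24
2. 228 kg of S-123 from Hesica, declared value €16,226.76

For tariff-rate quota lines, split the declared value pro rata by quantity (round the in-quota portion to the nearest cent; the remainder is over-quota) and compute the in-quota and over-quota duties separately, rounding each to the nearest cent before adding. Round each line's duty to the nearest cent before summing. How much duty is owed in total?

Line 1 (G-274, Hesica, 12,492 kg, €1,436,205.24):
Code G-274 is under a tariff-rate quota (threshold 4,362 kg). In-quota: 4,362 kg at 9.5%; over-quota: 8,130 kg at 37%.
Pro-rata value split: in-quota = €1,436,205.24 × 4,362/12,492 = €501,499.14; over-quota = €1,436,205.24 − €501,499.14 = €934,706.10.
In-quota duty = €501,499.14 × 9.5% = €47,642.42. Over-quota duty = €934,706.10 × 37% = €345,841.26.
Line duty = €47,642.42 + €345,841.26 = €393,483.68.
Line 2 (S-123, Hesica, 228 kg, €16,226.76):
Base rate for S-123 is 18%.
Origin Hesica qualifies under the Eriania–Hesica agreement and S-123 is covered: preferential rate Free applies instead.
The additional-duty order on S-123 targets Quenmark, not Hesica; it does not apply.
Duty = €16,226.76 × 0% = €0.00.
Total = €393,483.68 + €0.00 = €393,483.68.

€393,483.68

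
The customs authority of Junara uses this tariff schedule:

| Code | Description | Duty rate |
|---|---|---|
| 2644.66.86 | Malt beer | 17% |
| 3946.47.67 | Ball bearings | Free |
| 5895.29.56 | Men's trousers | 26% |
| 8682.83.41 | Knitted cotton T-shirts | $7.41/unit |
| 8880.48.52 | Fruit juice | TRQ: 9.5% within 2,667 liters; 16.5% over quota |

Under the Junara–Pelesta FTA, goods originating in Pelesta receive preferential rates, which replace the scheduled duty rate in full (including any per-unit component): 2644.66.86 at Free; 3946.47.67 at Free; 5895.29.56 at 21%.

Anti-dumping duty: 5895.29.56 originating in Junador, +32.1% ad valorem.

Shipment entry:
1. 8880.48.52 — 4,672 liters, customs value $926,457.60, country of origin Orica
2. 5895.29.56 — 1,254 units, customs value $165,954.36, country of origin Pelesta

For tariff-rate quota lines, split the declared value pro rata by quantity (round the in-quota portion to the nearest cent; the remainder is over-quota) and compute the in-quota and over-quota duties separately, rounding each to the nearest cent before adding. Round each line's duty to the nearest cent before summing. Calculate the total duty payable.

$150,695.30

Line 1 (8880.48.52, Orica, 4,672 liters, $926,457.60):
Code 8880.48.52 is under a tariff-rate quota (threshold 2,667 liters). In-quota: 2,667 liters at 9.5%; over-quota: 2,005 liters at 16.5%.
Pro-rata value split: in-quota = $926,457.60 × 2,667/4,672 = $528,866.10; over-quota = $926,457.60 − $528,866.10 = $397,591.50.
In-quota duty = $528,866.10 × 9.5% = $50,242.28. Over-quota duty = $397,591.50 × 16.5% = $65,602.60.
Line duty = $50,242.28 + $65,602.60 = $115,844.88.
Line 2 (5895.29.56, Pelesta, 1,254 units, $165,954.36):
Base rate for 5895.29.56 is 26%.
Origin Pelesta qualifies under the Junara–Pelesta agreement and 5895.29.56 is covered: preferential rate 21% applies instead.
The additional-duty order on 5895.29.56 targets Junador, not Pelesta; it does not apply.
Duty = $165,954.36 × 21% = $34,850.42.
Total = $115,844.88 + $34,850.42 = $150,695.30.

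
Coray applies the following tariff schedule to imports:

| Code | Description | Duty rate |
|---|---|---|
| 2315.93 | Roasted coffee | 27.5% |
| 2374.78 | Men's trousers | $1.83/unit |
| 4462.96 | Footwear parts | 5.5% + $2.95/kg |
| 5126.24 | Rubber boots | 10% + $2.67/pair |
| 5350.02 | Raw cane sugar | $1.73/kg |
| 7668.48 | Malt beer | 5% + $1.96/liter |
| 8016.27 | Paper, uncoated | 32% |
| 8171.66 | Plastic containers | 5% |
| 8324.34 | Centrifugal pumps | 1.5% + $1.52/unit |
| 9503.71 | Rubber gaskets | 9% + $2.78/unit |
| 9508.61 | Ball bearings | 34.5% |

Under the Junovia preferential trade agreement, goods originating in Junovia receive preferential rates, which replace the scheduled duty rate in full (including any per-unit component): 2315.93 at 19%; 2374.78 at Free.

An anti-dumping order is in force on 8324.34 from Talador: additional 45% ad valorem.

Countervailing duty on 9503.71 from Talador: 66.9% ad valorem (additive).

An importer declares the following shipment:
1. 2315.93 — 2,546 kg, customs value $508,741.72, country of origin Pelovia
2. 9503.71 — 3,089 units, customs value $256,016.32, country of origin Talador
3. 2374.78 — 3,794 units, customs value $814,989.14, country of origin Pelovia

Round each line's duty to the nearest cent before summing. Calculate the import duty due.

$349,750.80

Line 1 (2315.93, Pelovia, 2,546 kg, $508,741.72):
Base rate for 2315.93 is 27.5%.
2315.93 has an FTA preferential rate, but origin Pelovia is not Junovia; base rate stands.
Duty = $508,741.72 × 27.5% = $139,903.97.
Line 2 (9503.71, Talador, 3,089 units, $256,016.32):
Base rate for 9503.71 is 9% + $2.78/unit.
Additional duty on 9503.71 from Talador: +66.9%. Applied ad valorem rate: 9% + 66.9% = 75.9%.
Duty = $256,016.32 × 75.9% + 3,089 × $2.78 = $202,903.81.
Line 3 (2374.78, Pelovia, 3,794 units, $814,989.14):
Base rate for 2374.78 is $1.83/unit.
2374.78 has an FTA preferential rate, but origin Pelovia is not Junovia; base rate stands.
Duty = 3,794 × $1.83 = $6,943.02.
Total = $139,903.97 + $202,903.81 + $6,943.02 = $349,750.80.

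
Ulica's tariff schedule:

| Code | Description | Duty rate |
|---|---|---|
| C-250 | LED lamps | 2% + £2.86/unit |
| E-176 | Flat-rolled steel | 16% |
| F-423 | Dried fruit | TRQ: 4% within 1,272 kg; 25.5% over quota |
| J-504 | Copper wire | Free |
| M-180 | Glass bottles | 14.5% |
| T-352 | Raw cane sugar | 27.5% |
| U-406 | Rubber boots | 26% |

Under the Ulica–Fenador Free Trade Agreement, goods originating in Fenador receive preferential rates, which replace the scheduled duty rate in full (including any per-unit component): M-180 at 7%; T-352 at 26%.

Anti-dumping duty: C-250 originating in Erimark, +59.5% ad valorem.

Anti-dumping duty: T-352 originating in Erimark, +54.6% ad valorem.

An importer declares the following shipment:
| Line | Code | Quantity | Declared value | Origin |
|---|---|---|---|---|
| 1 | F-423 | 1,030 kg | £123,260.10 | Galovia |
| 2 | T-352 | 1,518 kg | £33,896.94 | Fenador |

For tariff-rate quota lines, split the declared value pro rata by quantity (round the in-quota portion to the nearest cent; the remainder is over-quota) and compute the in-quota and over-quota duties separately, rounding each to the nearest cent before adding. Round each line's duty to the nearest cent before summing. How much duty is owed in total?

Line 1 (F-423, Galovia, 1,030 kg, £123,260.10):
Code F-423 is under a tariff-rate quota (threshold 1,272 kg). Quantity 1,030 kg is within the quota, so the in-quota rate 4% applies to the full value.
Duty = £123,260.10 × 4% = £4,930.40.
Line 2 (T-352, Fenador, 1,518 kg, £33,896.94):
Base rate for T-352 is 27.5%.
Origin Fenador qualifies under the Ulica–Fenador agreement and T-352 is covered: preferential rate 26% applies instead.
The additional-duty order on T-352 targets Erimark, not Fenador; it does not apply.
Duty = £33,896.94 × 26% = £8,813.20.
Total = £4,930.40 + £8,813.20 = £13,743.60.

£13,743.60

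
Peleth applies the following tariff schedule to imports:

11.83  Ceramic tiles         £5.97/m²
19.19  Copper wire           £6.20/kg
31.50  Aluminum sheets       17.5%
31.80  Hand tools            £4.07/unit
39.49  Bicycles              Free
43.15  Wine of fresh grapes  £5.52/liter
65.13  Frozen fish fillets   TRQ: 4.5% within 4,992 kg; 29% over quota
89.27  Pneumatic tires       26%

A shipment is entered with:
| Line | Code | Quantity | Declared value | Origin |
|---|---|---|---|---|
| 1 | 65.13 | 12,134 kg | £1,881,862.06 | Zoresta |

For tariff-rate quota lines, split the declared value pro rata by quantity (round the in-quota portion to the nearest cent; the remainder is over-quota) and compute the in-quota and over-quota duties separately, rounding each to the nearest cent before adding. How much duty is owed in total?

£356,058.73

Line 1 (65.13, Zoresta, 12,134 kg, £1,881,862.06):
Code 65.13 is under a tariff-rate quota (threshold 4,992 kg). In-quota: 4,992 kg at 4.5%; over-quota: 7,142 kg at 29%.
Pro-rata value split: in-quota = £1,881,862.06 × 4,992/12,134 = £774,209.28; over-quota = £1,881,862.06 − £774,209.28 = £1,107,652.78.
In-quota duty = £774,209.28 × 4.5% = £34,839.42. Over-quota duty = £1,107,652.78 × 29% = £321,219.31.
Line duty = £34,839.42 + £321,219.31 = £356,058.73.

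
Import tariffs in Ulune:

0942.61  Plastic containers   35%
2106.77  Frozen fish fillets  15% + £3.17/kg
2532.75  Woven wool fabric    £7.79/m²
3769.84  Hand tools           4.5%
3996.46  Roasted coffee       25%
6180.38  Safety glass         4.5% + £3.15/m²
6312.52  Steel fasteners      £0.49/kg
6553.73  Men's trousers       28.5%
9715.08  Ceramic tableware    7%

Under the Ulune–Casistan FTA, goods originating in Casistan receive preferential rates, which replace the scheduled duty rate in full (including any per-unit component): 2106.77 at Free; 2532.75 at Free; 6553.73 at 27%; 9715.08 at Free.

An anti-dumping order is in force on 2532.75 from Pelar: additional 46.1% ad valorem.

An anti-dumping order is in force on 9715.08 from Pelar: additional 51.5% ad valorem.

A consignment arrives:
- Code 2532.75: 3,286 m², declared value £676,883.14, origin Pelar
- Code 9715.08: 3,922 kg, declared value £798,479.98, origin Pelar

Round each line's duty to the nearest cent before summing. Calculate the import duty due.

£804,751.86

Line 1 (2532.75, Pelar, 3,286 m², £676,883.14):
Base rate for 2532.75 is £7.79/m².
2532.75 has an FTA preferential rate, but origin Pelar is not Casistan; base rate stands.
Additional duty on 2532.75 from Pelar: +46.1% ad valorem. Applied ad valorem rate = 46.1%.
Duty = £676,883.14 × 46.1% + 3,286 × £7.79 = £337,641.07.
Line 2 (9715.08, Pelar, 3,922 kg, £798,479.98):
Base rate for 9715.08 is 7%.
9715.08 has an FTA preferential rate, but origin Pelar is not Casistan; base rate stands.
Additional duty on 9715.08 from Pelar: +51.5%. Applied ad valorem rate: 7% + 51.5% = 58.5%.
Duty = £798,479.98 × 58.5% = £467,110.79.
Total = £337,641.07 + £467,110.79 = £804,751.86.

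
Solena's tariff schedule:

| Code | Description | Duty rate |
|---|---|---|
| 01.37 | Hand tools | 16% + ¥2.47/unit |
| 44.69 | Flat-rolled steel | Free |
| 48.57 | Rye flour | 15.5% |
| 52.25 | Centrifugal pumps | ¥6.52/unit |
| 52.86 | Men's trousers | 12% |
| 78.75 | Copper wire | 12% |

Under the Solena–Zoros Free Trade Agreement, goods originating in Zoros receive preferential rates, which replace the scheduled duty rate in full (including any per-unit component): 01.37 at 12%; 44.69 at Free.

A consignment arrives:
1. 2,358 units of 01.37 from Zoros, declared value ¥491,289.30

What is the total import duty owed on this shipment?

¥58,954.72

Line 1 (01.37, Zoros, 2,358 units, ¥491,289.30):
Base rate for 01.37 is 16% + ¥2.47/unit.
Origin Zoros qualifies under the Solena–Zoros agreement and 01.37 is covered: preferential rate 12% applies instead.
Duty = ¥491,289.30 × 12% = ¥58,954.72.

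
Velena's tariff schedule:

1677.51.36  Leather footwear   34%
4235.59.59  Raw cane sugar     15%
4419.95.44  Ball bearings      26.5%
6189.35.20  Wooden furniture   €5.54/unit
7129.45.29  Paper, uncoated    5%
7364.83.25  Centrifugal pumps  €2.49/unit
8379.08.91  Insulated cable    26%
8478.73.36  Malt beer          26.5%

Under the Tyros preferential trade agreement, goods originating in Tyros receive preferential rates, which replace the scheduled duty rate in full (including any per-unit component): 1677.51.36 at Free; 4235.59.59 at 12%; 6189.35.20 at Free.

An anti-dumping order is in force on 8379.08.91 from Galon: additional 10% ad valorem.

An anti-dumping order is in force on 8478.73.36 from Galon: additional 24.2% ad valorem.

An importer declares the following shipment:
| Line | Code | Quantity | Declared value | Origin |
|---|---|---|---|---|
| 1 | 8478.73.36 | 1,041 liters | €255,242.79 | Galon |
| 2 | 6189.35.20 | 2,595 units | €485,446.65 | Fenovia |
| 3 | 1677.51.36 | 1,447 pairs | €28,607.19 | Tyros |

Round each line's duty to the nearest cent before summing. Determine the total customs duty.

€143,784.39

Line 1 (8478.73.36, Galon, 1,041 liters, €255,242.79):
Base rate for 8478.73.36 is 26.5%.
Additional duty on 8478.73.36 from Galon: +24.2%. Applied ad valorem rate: 26.5% + 24.2% = 50.7%.
Duty = €255,242.79 × 50.7% = €129,408.09.
Line 2 (6189.35.20, Fenovia, 2,595 units, €485,446.65):
Base rate for 6189.35.20 is €5.54/unit.
6189.35.20 has an FTA preferential rate, but origin Fenovia is not Tyros; base rate stands.
Duty = 2,595 × €5.54 = €14,376.30.
Line 3 (1677.51.36, Tyros, 1,447 pairs, €28,607.19):
Base rate for 1677.51.36 is 34%.
Origin Tyros qualifies under the Velena–Tyros agreement and 1677.51.36 is covered: preferential rate Free applies instead.
Duty = €28,607.19 × 0% = €0.00.
Total = €129,408.09 + €14,376.30 + €0.00 = €143,784.39.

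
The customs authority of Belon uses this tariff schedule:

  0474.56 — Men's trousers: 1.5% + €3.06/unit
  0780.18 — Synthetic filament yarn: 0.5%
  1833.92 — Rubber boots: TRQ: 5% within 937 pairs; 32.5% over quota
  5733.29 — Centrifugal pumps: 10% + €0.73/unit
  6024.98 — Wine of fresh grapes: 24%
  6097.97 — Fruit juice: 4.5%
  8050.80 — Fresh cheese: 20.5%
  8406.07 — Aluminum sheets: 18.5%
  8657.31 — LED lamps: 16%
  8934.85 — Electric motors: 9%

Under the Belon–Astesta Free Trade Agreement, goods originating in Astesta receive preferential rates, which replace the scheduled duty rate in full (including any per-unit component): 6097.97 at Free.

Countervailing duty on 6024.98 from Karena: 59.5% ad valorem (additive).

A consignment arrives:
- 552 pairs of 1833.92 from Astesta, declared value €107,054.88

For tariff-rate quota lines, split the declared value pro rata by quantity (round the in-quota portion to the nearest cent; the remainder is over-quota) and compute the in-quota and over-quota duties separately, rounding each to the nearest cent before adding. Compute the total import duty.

Line 1 (1833.92, Astesta, 552 pairs, €107,054.88):
Code 1833.92 is under a tariff-rate quota (threshold 937 pairs). Quantity 552 pairs is within the quota, so the in-quota rate 5% applies to the full value.
Duty = €107,054.88 × 5% = €5,352.74.

€5,352.74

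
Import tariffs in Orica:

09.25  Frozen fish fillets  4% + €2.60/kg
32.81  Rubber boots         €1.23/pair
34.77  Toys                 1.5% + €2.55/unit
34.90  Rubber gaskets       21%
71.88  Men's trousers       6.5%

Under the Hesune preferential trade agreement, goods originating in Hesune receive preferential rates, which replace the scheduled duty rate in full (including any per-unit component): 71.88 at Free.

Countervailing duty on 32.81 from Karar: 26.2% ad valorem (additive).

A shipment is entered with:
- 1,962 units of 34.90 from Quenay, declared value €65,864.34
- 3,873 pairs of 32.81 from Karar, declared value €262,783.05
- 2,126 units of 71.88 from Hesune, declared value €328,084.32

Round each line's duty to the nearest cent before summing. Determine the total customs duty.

€87,444.46

Line 1 (34.90, Quenay, 1,962 units, €65,864.34):
Base rate for 34.90 is 21%.
Duty = €65,864.34 × 21% = €13,831.51.
Line 2 (32.81, Karar, 3,873 pairs, €262,783.05):
Base rate for 32.81 is €1.23/pair.
Additional duty on 32.81 from Karar: +26.2% ad valorem. Applied ad valorem rate = 26.2%.
Duty = €262,783.05 × 26.2% + 3,873 × €1.23 = €73,612.95.
Line 3 (71.88, Hesune, 2,126 units, €328,084.32):
Base rate for 71.88 is 6.5%.
Origin Hesune qualifies under the Orica–Hesune agreement and 71.88 is covered: preferential rate Free applies instead.
Duty = €328,084.32 × 0% = €0.00.
Total = €13,831.51 + €73,612.95 + €0.00 = €87,444.46.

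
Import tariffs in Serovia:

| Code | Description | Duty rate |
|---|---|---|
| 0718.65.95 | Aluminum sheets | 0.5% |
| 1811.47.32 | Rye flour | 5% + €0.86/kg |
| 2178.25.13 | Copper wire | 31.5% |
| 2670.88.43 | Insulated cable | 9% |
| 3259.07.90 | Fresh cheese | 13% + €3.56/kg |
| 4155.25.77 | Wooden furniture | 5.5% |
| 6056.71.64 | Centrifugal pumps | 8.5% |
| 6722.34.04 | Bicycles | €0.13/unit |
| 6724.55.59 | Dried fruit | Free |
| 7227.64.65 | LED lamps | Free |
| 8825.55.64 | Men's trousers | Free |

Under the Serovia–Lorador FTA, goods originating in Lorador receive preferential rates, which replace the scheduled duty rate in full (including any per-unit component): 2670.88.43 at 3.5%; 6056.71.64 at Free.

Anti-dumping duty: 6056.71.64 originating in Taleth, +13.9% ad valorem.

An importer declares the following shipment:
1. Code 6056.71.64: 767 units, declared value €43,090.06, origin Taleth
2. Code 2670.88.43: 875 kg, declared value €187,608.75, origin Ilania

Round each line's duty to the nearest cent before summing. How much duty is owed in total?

€26,536.96

Line 1 (6056.71.64, Taleth, 767 units, €43,090.06):
Base rate for 6056.71.64 is 8.5%.
6056.71.64 has an FTA preferential rate, but origin Taleth is not Lorador; base rate stands.
Additional duty on 6056.71.64 from Taleth: +13.9%. Applied ad valorem rate: 8.5% + 13.9% = 22.4%.
Duty = €43,090.06 × 22.4% = €9,652.17.
Line 2 (2670.88.43, Ilania, 875 kg, €187,608.75):
Base rate for 2670.88.43 is 9%.
2670.88.43 has an FTA preferential rate, but origin Ilania is not Lorador; base rate stands.
Duty = €187,608.75 × 9% = €16,884.79.
Total = €9,652.17 + €16,884.79 = €26,536.96.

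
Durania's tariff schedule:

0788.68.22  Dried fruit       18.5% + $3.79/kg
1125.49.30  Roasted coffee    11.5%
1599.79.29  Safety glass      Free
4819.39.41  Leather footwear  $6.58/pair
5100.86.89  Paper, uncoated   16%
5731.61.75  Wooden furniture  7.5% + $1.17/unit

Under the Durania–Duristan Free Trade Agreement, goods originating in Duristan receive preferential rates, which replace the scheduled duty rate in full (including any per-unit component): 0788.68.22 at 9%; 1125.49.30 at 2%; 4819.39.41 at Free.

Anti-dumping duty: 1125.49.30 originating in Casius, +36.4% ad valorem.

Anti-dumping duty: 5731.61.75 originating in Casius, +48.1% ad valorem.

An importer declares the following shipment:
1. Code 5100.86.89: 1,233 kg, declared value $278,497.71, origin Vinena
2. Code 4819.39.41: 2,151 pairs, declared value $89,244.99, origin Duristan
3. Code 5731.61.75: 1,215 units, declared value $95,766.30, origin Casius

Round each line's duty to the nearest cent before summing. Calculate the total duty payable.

$99,227.24

Line 1 (5100.86.89, Vinena, 1,233 kg, $278,497.71):
Base rate for 5100.86.89 is 16%.
Duty = $278,497.71 × 16% = $44,559.63.
Line 2 (4819.39.41, Duristan, 2,151 pairs, $89,244.99):
Base rate for 4819.39.41 is $6.58/pair.
Origin Duristan qualifies under the Durania–Duristan agreement and 4819.39.41 is covered: preferential rate Free applies instead.
Duty = $89,244.99 × 0% = $0.00.
Line 3 (5731.61.75, Casius, 1,215 units, $95,766.30):
Base rate for 5731.61.75 is 7.5% + $1.17/unit.
Additional duty on 5731.61.75 from Casius: +48.1%. Applied ad valorem rate: 7.5% + 48.1% = 55.6%.
Duty = $95,766.30 × 55.6% + 1,215 × $1.17 = $54,667.61.
Total = $44,559.63 + $0.00 + $54,667.61 = $99,227.24.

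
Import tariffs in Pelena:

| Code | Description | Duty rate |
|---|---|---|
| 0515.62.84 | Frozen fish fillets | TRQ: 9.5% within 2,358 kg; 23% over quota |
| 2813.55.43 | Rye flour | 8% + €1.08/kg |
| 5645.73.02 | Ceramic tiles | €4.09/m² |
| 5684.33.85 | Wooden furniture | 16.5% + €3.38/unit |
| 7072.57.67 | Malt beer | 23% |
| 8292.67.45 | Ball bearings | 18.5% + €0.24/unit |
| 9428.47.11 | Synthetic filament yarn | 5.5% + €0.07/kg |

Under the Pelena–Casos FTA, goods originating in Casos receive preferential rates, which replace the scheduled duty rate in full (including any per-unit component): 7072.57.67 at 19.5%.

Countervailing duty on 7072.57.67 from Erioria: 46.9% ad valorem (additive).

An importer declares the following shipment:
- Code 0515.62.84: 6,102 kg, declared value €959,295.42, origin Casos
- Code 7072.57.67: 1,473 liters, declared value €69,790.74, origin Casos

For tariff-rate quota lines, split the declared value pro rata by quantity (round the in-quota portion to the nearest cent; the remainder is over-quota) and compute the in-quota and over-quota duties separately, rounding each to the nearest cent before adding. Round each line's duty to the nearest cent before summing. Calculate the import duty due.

Line 1 (0515.62.84, Casos, 6,102 kg, €959,295.42):
Code 0515.62.84 is under a tariff-rate quota (threshold 2,358 kg). In-quota: 2,358 kg at 9.5%; over-quota: 3,744 kg at 23%.
Pro-rata value split: in-quota = €959,295.42 × 2,358/6,102 = €370,701.18; over-quota = €959,295.42 − €370,701.18 = €588,594.24.
In-quota duty = €370,701.18 × 9.5% = €35,216.61. Over-quota duty = €588,594.24 × 23% = €135,376.68.
Line duty = €35,216.61 + €135,376.68 = €170,593.29.
Line 2 (7072.57.67, Casos, 1,473 liters, €69,790.74):
Base rate for 7072.57.67 is 23%.
Origin Casos qualifies under the Pelena–Casos agreement and 7072.57.67 is covered: preferential rate 19.5% applies instead.
The additional-duty order on 7072.57.67 targets Erioria, not Casos; it does not apply.
Duty = €69,790.74 × 19.5% = €13,609.19.
Total = €170,593.29 + €13,609.19 = €184,202.48.

€184,202.48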